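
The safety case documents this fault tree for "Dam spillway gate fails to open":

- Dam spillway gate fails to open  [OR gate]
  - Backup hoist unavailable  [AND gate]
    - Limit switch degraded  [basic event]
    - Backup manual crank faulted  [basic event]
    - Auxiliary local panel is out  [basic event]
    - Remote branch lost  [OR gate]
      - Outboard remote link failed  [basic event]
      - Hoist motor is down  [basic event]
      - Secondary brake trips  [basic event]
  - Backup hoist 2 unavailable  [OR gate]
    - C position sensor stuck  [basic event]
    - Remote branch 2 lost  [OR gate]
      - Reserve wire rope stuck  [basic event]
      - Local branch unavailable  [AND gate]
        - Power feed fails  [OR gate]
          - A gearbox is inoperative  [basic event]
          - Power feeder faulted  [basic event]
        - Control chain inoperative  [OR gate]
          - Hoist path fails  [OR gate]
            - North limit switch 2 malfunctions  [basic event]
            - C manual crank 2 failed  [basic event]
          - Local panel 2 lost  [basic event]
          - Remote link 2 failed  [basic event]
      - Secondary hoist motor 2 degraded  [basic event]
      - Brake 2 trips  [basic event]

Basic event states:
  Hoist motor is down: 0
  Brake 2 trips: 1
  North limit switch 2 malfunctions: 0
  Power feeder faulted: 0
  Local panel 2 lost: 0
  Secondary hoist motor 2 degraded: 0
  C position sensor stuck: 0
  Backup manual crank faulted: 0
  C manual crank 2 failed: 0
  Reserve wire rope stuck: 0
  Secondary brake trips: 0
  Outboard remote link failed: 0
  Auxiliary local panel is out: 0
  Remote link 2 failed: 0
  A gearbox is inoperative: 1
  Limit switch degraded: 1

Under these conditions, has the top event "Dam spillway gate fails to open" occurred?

Yes

Remote branch lost [OR]: Outboard remote link failed=not, Hoist motor is down=not, Secondary brake trips=not → no input occurs → does not occur.
Backup hoist unavailable [AND]: Limit switch degraded=occurs, Backup manual crank faulted=not, Auxiliary local panel is out=not, Remote branch lost=not → not all inputs occur → does not occur.
Power feed fails [OR]: A gearbox is inoperative=occurs, Power feeder faulted=not → at least one input occurs → occurs.
Hoist path fails [OR]: North limit switch 2 malfunctions=not, C manual crank 2 failed=not → no input occurs → does not occur.
Control chain inoperative [OR]: Hoist path fails=not, Local panel 2 lost=not, Remote link 2 failed=not → no input occurs → does not occur.
Local branch unavailable [AND]: Power feed fails=occurs, Control chain inoperative=not → not all inputs occur → does not occur.
Remote branch 2 lost [OR]: Reserve wire rope stuck=not, Local branch unavailable=not, Secondary hoist motor 2 degraded=not, Brake 2 trips=occurs → at least one input occurs → occurs.
Backup hoist 2 unavailable [OR]: C position sensor stuck=not, Remote branch 2 lost=occurs → at least one input occurs → occurs.
Dam spillway gate fails to open [OR]: Backup hoist unavailable=not, Backup hoist 2 unavailable=occurs → at least one input occurs → occurs.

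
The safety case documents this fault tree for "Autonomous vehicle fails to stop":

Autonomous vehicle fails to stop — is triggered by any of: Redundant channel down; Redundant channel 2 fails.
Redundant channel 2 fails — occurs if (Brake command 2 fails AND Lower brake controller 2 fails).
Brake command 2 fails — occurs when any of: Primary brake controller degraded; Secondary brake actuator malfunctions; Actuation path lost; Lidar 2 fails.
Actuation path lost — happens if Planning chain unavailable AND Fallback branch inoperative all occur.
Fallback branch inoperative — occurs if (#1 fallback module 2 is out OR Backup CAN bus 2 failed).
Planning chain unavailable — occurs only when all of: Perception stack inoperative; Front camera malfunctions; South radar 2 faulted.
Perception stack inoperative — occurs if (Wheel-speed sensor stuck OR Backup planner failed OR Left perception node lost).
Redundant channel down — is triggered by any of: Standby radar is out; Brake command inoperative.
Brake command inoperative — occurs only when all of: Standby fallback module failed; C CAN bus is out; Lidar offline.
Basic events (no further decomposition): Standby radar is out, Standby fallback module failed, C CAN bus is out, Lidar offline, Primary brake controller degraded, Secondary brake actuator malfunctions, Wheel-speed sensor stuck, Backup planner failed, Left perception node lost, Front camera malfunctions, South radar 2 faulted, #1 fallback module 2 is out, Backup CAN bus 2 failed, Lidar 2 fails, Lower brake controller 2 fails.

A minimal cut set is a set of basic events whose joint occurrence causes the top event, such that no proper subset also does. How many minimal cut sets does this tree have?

11

Brake command inoperative [AND]: one cut set from each child combined → 1 × 1 × 1 = 1 cut set(s).
Redundant channel down [OR]: union of children's cut sets → 2 cut set(s).
Perception stack inoperative [OR]: union of children's cut sets → 3 cut set(s).
Planning chain unavailable [AND]: one cut set from each child combined → 3 × 1 × 1 = 3 cut set(s).
Fallback branch inoperative [OR]: union of children's cut sets → 2 cut set(s).
Actuation path lost [AND]: one cut set from each child combined → 3 × 2 = 6 cut set(s).
Brake command 2 fails [OR]: union of children's cut sets → 9 cut set(s).
Redundant channel 2 fails [AND]: one cut set from each child combined → 9 × 1 = 9 cut set(s).
Autonomous vehicle fails to stop [OR]: union of children's cut sets → 11 cut set(s).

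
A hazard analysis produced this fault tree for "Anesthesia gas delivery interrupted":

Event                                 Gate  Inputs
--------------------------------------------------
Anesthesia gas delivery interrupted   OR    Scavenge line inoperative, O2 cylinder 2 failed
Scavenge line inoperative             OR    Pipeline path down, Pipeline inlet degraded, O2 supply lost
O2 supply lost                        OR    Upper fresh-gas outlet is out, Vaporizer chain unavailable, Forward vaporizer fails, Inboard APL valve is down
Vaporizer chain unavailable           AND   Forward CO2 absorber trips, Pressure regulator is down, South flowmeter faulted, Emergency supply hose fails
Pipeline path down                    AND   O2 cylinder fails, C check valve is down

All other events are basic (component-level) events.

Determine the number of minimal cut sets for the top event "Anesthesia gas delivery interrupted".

7

Pipeline path down [AND]: one cut set from each child combined → 1 × 1 = 1 cut set(s).
Vaporizer chain unavailable [AND]: one cut set from each child combined → 1 × 1 × 1 × 1 = 1 cut set(s).
O2 supply lost [OR]: union of children's cut sets → 4 cut set(s).
Scavenge line inoperative [OR]: union of children's cut sets → 6 cut set(s).
Anesthesia gas delivery interrupted [OR]: union of children's cut sets → 7 cut set(s).
Minimal cut sets: {C check valve is down, O2 cylinder fails}; {Pipeline inlet degraded}; {Upper fresh-gas outlet is out}; {Emergency supply hose fails, Forward CO2 absorber trips, Pressure regulator is down, South flowmeter faulted}; {Forward vaporizer fails}; {Inboard APL valve is down}; {O2 cylinder 2 failed}.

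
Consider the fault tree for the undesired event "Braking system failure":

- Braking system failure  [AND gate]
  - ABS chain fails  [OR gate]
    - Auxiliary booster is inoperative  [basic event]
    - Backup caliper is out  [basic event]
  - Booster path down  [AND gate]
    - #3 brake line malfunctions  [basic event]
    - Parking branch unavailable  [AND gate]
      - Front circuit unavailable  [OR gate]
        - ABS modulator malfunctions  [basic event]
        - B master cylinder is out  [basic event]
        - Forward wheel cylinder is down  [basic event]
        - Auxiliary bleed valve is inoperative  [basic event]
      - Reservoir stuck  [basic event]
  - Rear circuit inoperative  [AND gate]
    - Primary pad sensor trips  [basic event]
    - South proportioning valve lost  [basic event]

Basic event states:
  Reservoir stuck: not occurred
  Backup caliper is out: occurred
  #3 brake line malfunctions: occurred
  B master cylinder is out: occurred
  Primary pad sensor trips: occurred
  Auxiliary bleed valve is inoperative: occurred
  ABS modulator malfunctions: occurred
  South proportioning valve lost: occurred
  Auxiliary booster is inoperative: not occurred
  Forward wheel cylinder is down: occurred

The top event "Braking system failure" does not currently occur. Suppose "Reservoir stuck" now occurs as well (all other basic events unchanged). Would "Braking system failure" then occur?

Counterfactual: set "Reservoir stuck" to occurred.
ABS chain fails [OR]: Auxiliary booster is inoperative=not, Backup caliper is out=occurs → at least one input occurs → occurs.
Front circuit unavailable [OR]: ABS modulator malfunctions=occurs, B master cylinder is out=occurs, Forward wheel cylinder is down=occurs, Auxiliary bleed valve is inoperative=occurs → at least one input occurs → occurs.
Parking branch unavailable [AND]: Front circuit unavailable=occurs, Reservoir stuck=occurs → all inputs occur → occurs.
Booster path down [AND]: #3 brake line malfunctions=occurs, Parking branch unavailable=occurs → all inputs occur → occurs.
Rear circuit inoperative [AND]: Primary pad sensor trips=occurs, South proportioning valve lost=occurs → all inputs occur → occurs.
Braking system failure [AND]: ABS chain fails=occurs, Booster path down=occurs, Rear circuit inoperative=occurs → all inputs occur → occurs.

Yes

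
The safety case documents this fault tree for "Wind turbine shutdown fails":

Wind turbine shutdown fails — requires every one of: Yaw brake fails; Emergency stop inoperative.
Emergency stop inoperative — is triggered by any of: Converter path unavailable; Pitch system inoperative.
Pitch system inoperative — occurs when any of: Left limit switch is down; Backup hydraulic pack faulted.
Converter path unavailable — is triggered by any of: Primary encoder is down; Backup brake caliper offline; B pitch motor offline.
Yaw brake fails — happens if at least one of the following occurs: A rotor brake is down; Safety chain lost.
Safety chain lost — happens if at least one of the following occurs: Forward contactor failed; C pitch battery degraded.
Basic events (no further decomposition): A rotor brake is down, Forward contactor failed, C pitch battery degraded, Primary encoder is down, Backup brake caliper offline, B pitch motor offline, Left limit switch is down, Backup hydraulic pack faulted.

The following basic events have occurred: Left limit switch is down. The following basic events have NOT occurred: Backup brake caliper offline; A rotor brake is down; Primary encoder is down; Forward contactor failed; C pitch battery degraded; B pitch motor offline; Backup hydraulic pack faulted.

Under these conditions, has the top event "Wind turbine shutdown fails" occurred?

No

Safety chain lost [OR]: Forward contactor failed=not, C pitch battery degraded=not → no input occurs → does not occur.
Yaw brake fails [OR]: A rotor brake is down=not, Safety chain lost=not → no input occurs → does not occur.
Converter path unavailable [OR]: Primary encoder is down=not, Backup brake caliper offline=not, B pitch motor offline=not → no input occurs → does not occur.
Pitch system inoperative [OR]: Left limit switch is down=occurs, Backup hydraulic pack faulted=not → at least one input occurs → occurs.
Emergency stop inoperative [OR]: Converter path unavailable=not, Pitch system inoperative=occurs → at least one input occurs → occurs.
Wind turbine shutdown fails [AND]: Yaw brake fails=not, Emergency stop inoperative=occurs → not all inputs occur → does not occur.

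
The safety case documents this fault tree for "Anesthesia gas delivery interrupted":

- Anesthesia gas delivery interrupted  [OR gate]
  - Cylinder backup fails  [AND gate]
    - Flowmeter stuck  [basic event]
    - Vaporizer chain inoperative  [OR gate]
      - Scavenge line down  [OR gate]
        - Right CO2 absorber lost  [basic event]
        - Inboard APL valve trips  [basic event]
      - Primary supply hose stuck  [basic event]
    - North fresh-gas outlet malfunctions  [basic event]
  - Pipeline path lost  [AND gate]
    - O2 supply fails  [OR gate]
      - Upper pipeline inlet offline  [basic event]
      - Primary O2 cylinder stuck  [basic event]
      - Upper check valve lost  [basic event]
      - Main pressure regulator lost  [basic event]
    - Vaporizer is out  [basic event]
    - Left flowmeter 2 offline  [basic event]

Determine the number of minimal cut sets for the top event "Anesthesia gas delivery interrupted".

7

Scavenge line down [OR]: union of children's cut sets → 2 cut set(s).
Vaporizer chain inoperative [OR]: union of children's cut sets → 3 cut set(s).
Cylinder backup fails [AND]: one cut set from each child combined → 1 × 3 × 1 = 3 cut set(s).
O2 supply fails [OR]: union of children's cut sets → 4 cut set(s).
Pipeline path lost [AND]: one cut set from each child combined → 4 × 1 × 1 = 4 cut set(s).
Anesthesia gas delivery interrupted [OR]: union of children's cut sets → 7 cut set(s).
Minimal cut sets: {Flowmeter stuck, North fresh-gas outlet malfunctions, Right CO2 absorber lost}; {Flowmeter stuck, Inboard APL valve trips, North fresh-gas outlet malfunctions}; {Flowmeter stuck, North fresh-gas outlet malfunctions, Primary supply hose stuck}; {Left flowmeter 2 offline, Upper pipeline inlet offline, Vaporizer is out}; {Left flowmeter 2 offline, Primary O2 cylinder stuck, Vaporizer is out}; {Left flowmeter 2 offline, Upper check valve lost, Vaporizer is out}; {Left flowmeter 2 offline, Main pressure regulator lost, Vaporizer is out}.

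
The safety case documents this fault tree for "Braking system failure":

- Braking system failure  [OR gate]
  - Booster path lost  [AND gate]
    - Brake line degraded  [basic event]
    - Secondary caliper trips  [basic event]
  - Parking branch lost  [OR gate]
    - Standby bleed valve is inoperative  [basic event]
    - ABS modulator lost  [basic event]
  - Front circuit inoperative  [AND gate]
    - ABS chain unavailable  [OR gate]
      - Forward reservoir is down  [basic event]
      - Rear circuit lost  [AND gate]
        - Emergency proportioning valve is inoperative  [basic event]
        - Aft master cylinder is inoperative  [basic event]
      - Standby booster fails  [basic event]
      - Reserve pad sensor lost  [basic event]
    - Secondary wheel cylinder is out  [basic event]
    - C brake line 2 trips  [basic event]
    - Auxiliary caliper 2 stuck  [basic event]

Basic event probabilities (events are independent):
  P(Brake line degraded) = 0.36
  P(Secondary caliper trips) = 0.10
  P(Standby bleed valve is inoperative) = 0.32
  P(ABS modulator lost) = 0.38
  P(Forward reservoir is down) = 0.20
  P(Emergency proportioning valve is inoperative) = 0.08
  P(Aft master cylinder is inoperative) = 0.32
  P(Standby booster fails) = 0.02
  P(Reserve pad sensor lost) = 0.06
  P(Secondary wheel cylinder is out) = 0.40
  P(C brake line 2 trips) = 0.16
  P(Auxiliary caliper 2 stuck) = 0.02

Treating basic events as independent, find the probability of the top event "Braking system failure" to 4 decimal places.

P(Booster path lost) [AND] = 0.36 × 0.10 = 0.036000
P(Parking branch lost) [OR] = 1 − (1−0.32) × (1−0.38) = 0.578400
P(Rear circuit lost) [AND] = 0.08 × 0.32 = 0.025600
P(ABS chain unavailable) [OR] = 1 − (1−0.20) × (1−0.025600) × (1−0.02) × (1−0.06) = 0.281906
P(Front circuit inoperative) [AND] = 0.281906 × 0.40 × 0.16 × 0.02 = 0.000361
P(Braking system failure) [OR] = 1 − (1−0.036000) × (1−0.578400) × (1−0.000361) = 0.593724
Rounded to 4 decimal places: P(Braking system failure) ≈ 0.5937.

0.5937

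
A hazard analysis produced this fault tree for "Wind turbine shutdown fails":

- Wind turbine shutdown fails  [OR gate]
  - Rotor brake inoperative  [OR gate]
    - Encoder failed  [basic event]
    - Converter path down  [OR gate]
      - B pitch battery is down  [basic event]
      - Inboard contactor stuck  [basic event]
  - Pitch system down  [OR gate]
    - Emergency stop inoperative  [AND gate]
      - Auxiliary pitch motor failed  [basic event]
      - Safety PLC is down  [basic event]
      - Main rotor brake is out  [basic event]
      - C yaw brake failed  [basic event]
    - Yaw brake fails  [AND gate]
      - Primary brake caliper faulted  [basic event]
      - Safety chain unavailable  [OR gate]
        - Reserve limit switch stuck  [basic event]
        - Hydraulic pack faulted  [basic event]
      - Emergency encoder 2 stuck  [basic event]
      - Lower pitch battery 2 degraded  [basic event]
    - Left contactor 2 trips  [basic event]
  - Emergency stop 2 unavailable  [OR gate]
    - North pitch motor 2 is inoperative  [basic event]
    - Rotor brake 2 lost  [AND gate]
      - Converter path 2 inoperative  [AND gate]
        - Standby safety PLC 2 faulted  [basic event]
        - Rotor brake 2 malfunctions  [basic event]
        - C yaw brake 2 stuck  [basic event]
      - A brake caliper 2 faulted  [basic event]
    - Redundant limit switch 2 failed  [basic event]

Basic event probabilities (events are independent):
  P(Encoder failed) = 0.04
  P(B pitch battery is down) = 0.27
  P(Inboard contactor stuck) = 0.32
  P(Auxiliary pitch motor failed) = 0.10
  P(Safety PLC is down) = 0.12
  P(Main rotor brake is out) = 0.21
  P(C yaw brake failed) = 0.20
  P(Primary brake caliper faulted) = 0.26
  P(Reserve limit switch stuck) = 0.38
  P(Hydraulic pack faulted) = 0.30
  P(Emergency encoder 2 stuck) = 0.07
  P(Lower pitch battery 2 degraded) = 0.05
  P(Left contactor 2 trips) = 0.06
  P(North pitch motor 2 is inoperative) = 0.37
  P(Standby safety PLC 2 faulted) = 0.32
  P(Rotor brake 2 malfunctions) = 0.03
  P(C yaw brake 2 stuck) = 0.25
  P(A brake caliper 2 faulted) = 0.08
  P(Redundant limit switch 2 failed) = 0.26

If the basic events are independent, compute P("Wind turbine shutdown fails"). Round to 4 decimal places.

P(Converter path down) [OR] = 1 − (1−0.27) × (1−0.32) = 0.503600
P(Rotor brake inoperative) [OR] = 1 − (1−0.04) × (1−0.503600) = 0.523456
P(Emergency stop inoperative) [AND] = 0.10 × 0.12 × 0.21 × 0.20 = 0.000504
P(Safety chain unavailable) [OR] = 1 − (1−0.38) × (1−0.30) = 0.566000
P(Yaw brake fails) [AND] = 0.26 × 0.566000 × 0.07 × 0.05 = 0.000515
P(Pitch system down) [OR] = 1 − (1−0.000504) × (1−0.000515) × (1−0.06) = 0.060958
P(Converter path 2 inoperative) [AND] = 0.32 × 0.03 × 0.25 = 0.002400
P(Rotor brake 2 lost) [AND] = 0.002400 × 0.08 = 0.000192
P(Emergency stop 2 unavailable) [OR] = 1 − (1−0.37) × (1−0.000192) × (1−0.26) = 0.533890
P(Wind turbine shutdown fails) [OR] = 1 − (1−0.523456) × (1−0.060958) × (1−0.533890) = 0.791418
Rounded to 4 decimal places: P(Wind turbine shutdown fails) ≈ 0.7914.

0.7914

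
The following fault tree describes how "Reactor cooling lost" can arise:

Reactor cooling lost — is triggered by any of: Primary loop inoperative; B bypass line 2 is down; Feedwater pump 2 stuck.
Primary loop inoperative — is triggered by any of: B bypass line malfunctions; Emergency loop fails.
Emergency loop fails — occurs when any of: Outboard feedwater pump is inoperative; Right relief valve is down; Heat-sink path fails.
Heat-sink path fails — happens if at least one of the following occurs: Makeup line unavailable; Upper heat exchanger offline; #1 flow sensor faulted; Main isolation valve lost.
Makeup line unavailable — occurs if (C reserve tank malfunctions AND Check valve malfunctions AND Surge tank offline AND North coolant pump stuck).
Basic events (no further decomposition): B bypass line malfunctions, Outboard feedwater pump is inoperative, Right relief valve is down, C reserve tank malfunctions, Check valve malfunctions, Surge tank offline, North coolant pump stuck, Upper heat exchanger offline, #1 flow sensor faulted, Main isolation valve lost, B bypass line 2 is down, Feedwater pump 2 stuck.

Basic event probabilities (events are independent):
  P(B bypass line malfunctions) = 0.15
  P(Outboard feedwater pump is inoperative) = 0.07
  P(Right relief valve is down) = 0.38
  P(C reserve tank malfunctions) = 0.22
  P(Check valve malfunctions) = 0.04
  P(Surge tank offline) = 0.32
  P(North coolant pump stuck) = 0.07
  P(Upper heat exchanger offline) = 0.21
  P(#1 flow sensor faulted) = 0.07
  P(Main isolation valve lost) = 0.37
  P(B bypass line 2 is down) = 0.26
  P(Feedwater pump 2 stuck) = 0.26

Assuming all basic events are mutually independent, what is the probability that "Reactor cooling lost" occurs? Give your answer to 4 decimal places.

P(Makeup line unavailable) [AND] = 0.22 × 0.04 × 0.32 × 0.07 = 0.000197
P(Heat-sink path fails) [OR] = 1 − (1−0.000197) × (1−0.21) × (1−0.07) × (1−0.37) = 0.537230
P(Emergency loop fails) [OR] = 1 − (1−0.07) × (1−0.38) × (1−0.537230) = 0.733167
P(Primary loop inoperative) [OR] = 1 − (1−0.15) × (1−0.733167) = 0.773192
P(Reactor cooling lost) [OR] = 1 − (1−0.773192) × (1−0.26) × (1−0.26) = 0.875800
Rounded to 4 decimal places: P(Reactor cooling lost) ≈ 0.8758.

0.8758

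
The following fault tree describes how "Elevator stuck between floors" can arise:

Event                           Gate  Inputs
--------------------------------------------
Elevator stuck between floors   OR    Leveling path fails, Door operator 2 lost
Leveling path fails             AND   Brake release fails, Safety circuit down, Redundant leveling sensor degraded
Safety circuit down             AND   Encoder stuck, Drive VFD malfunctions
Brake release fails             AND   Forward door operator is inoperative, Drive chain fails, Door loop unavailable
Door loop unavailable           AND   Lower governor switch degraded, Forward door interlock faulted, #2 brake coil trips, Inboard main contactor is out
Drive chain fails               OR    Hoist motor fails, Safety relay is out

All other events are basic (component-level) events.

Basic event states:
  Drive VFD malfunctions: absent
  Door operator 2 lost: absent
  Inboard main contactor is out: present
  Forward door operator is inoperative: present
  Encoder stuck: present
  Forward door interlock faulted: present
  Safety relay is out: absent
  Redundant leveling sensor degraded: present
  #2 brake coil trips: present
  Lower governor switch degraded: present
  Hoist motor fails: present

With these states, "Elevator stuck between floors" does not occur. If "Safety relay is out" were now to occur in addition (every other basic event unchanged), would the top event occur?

Counterfactual: set "Safety relay is out" to occurred.
Drive chain fails [OR]: Hoist motor fails=occurs, Safety relay is out=occurs → at least one input occurs → occurs.
Door loop unavailable [AND]: Lower governor switch degraded=occurs, Forward door interlock faulted=occurs, #2 brake coil trips=occurs, Inboard main contactor is out=occurs → all inputs occur → occurs.
Brake release fails [AND]: Forward door operator is inoperative=occurs, Drive chain fails=occurs, Door loop unavailable=occurs → all inputs occur → occurs.
Safety circuit down [AND]: Encoder stuck=occurs, Drive VFD malfunctions=not → not all inputs occur → does not occur.
Leveling path fails [AND]: Brake release fails=occurs, Safety circuit down=not, Redundant leveling sensor degraded=occurs → not all inputs occur → does not occur.
Elevator stuck between floors [OR]: Leveling path fails=not, Door operator 2 lost=not → no input occurs → does not occur.

No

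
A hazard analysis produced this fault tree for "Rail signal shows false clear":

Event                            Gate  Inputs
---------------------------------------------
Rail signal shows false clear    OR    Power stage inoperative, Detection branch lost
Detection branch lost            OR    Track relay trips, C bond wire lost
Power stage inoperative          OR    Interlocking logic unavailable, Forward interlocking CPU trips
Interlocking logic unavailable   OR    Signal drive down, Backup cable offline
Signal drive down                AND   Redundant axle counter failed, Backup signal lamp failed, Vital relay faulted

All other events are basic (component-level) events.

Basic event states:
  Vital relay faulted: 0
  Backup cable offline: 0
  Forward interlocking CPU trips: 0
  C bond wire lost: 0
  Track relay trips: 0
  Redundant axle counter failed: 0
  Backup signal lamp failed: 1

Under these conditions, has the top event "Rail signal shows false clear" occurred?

Signal drive down [AND]: Redundant axle counter failed=not, Backup signal lamp failed=occurs, Vital relay faulted=not → not all inputs occur → does not occur.
Interlocking logic unavailable [OR]: Signal drive down=not, Backup cable offline=not → no input occurs → does not occur.
Power stage inoperative [OR]: Interlocking logic unavailable=not, Forward interlocking CPU trips=not → no input occurs → does not occur.
Detection branch lost [OR]: Track relay trips=not, C bond wire lost=not → no input occurs → does not occur.
Rail signal shows false clear [OR]: Power stage inoperative=not, Detection branch lost=not → no input occurs → does not occur.

No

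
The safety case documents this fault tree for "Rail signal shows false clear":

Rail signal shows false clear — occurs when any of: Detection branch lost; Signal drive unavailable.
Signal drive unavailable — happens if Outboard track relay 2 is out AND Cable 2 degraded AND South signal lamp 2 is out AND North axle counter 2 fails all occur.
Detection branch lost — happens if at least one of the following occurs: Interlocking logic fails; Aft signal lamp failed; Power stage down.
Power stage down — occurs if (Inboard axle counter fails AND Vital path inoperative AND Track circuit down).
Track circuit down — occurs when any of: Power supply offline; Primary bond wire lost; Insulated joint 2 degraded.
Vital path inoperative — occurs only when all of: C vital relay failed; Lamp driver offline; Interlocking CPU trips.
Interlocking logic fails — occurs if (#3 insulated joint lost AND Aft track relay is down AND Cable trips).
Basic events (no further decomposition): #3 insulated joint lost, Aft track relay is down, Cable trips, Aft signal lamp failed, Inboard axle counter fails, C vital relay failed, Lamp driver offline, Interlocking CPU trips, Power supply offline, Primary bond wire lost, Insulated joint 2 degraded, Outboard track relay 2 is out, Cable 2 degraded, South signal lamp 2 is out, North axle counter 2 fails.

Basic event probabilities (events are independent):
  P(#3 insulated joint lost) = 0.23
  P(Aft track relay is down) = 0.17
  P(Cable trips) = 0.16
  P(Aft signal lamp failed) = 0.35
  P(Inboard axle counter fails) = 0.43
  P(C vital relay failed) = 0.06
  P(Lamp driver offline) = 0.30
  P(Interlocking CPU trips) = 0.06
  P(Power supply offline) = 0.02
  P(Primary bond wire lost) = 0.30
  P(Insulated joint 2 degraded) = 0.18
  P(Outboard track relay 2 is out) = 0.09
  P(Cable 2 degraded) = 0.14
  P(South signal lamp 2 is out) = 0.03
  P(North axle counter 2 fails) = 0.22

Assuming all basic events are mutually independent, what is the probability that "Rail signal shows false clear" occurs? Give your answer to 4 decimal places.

P(Interlocking logic fails) [AND] = 0.23 × 0.17 × 0.16 = 0.006256
P(Vital path inoperative) [AND] = 0.06 × 0.30 × 0.06 = 0.001080
P(Track circuit down) [OR] = 1 − (1−0.02) × (1−0.30) × (1−0.18) = 0.437480
P(Power stage down) [AND] = 0.43 × 0.001080 × 0.437480 = 0.000203
P(Detection branch lost) [OR] = 1 − (1−0.006256) × (1−0.35) × (1−0.000203) = 0.354198
P(Signal drive unavailable) [AND] = 0.09 × 0.14 × 0.03 × 0.22 = 0.000083
P(Rail signal shows false clear) [OR] = 1 − (1−0.354198) × (1−0.000083) = 0.354252
Rounded to 4 decimal places: P(Rail signal shows false clear) ≈ 0.3543.

0.3543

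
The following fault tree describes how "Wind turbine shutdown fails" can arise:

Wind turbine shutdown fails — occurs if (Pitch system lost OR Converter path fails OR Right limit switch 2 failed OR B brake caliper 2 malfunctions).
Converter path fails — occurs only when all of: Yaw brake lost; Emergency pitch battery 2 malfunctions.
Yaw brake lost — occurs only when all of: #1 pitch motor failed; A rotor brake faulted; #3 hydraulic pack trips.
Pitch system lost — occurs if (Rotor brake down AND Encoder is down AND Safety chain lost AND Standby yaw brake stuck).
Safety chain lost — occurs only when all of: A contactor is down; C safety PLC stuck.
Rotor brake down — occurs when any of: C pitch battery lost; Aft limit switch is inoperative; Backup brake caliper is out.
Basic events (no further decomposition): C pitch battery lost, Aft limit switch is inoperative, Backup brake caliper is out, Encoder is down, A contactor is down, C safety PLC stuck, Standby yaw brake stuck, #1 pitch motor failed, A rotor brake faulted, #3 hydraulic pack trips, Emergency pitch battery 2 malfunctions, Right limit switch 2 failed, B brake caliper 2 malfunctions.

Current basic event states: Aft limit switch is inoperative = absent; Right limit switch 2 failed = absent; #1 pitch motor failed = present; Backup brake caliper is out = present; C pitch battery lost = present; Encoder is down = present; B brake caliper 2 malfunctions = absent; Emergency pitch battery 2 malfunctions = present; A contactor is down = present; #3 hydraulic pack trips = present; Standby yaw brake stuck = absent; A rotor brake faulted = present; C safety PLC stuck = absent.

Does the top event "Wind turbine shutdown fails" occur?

Rotor brake down [OR]: C pitch battery lost=occurs, Aft limit switch is inoperative=not, Backup brake caliper is out=occurs → at least one input occurs → occurs.
Safety chain lost [AND]: A contactor is down=occurs, C safety PLC stuck=not → not all inputs occur → does not occur.
Pitch system lost [AND]: Rotor brake down=occurs, Encoder is down=occurs, Safety chain lost=not, Standby yaw brake stuck=not → not all inputs occur → does not occur.
Yaw brake lost [AND]: #1 pitch motor failed=occurs, A rotor brake faulted=occurs, #3 hydraulic pack trips=occurs → all inputs occur → occurs.
Converter path fails [AND]: Yaw brake lost=occurs, Emergency pitch battery 2 malfunctions=occurs → all inputs occur → occurs.
Wind turbine shutdown fails [OR]: Pitch system lost=not, Converter path fails=occurs, Right limit switch 2 failed=not, B brake caliper 2 malfunctions=not → at least one input occurs → occurs.

Yes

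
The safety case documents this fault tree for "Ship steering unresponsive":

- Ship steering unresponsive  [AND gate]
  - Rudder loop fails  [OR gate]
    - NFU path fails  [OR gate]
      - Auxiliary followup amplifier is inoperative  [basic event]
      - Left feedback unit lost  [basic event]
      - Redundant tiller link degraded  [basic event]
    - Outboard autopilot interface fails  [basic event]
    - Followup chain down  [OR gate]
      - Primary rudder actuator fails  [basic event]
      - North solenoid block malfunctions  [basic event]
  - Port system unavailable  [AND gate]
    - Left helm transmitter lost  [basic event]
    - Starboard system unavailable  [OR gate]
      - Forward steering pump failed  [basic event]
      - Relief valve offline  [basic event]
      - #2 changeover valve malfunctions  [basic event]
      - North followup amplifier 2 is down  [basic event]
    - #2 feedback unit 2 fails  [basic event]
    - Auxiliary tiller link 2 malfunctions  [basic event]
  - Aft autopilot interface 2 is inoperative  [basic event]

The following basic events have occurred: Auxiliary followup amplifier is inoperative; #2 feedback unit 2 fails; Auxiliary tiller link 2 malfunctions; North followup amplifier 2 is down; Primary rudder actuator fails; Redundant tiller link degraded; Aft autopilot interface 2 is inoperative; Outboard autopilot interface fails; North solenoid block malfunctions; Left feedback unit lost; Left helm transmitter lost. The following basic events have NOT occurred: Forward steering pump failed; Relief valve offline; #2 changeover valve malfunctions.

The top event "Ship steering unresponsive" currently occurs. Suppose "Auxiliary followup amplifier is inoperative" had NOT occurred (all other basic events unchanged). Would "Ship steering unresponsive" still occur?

Yes

Counterfactual: set "Auxiliary followup amplifier is inoperative" to not occurred.
NFU path fails [OR]: Auxiliary followup amplifier is inoperative=not, Left feedback unit lost=occurs, Redundant tiller link degraded=occurs → at least one input occurs → occurs.
Followup chain down [OR]: Primary rudder actuator fails=occurs, North solenoid block malfunctions=occurs → at least one input occurs → occurs.
Rudder loop fails [OR]: NFU path fails=occurs, Outboard autopilot interface fails=occurs, Followup chain down=occurs → at least one input occurs → occurs.
Starboard system unavailable [OR]: Forward steering pump failed=not, Relief valve offline=not, #2 changeover valve malfunctions=not, North followup amplifier 2 is down=occurs → at least one input occurs → occurs.
Port system unavailable [AND]: Left helm transmitter lost=occurs, Starboard system unavailable=occurs, #2 feedback unit 2 fails=occurs, Auxiliary tiller link 2 malfunctions=occurs → all inputs occur → occurs.
Ship steering unresponsive [AND]: Rudder loop fails=occurs, Port system unavailable=occurs, Aft autopilot interface 2 is inoperative=occurs → all inputs occur → occurs.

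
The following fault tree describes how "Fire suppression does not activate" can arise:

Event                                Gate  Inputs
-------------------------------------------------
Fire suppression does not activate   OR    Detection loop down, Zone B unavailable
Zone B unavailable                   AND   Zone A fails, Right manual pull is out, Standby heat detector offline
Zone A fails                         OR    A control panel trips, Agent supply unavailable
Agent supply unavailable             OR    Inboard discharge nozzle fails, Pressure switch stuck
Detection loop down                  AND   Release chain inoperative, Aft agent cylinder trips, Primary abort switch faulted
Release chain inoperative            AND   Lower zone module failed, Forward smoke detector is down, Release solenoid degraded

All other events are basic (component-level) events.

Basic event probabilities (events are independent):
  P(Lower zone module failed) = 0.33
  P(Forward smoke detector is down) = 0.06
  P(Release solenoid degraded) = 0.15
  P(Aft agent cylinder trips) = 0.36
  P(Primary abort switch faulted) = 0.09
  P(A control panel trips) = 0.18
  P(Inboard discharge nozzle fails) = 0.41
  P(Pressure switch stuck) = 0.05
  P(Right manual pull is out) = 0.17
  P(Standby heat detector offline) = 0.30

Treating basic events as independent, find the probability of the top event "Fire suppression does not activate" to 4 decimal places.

P(Release chain inoperative) [AND] = 0.33 × 0.06 × 0.15 = 0.002970
P(Detection loop down) [AND] = 0.002970 × 0.36 × 0.09 = 0.000096
P(Agent supply unavailable) [OR] = 1 − (1−0.41) × (1−0.05) = 0.439500
P(Zone A fails) [OR] = 1 − (1−0.18) × (1−0.439500) = 0.540390
P(Zone B unavailable) [AND] = 0.540390 × 0.17 × 0.30 = 0.027560
P(Fire suppression does not activate) [OR] = 1 − (1−0.000096) × (1−0.027560) = 0.027653
Rounded to 4 decimal places: P(Fire suppression does not activate) ≈ 0.0277.

0.0277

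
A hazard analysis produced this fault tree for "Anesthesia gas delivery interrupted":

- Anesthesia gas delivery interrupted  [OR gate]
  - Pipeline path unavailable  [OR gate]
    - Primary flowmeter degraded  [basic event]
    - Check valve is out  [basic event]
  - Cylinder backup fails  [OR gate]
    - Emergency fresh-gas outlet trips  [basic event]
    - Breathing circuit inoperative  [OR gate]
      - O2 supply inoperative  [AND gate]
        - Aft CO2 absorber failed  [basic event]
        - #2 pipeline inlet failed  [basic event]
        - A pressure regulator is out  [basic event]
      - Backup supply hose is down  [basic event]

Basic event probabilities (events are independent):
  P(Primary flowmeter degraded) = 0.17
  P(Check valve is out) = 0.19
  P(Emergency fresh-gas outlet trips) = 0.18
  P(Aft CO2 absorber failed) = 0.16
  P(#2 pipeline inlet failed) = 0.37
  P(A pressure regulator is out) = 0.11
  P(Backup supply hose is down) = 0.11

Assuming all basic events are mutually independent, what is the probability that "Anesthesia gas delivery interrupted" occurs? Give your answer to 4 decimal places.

0.5126

P(Pipeline path unavailable) [OR] = 1 − (1−0.17) × (1−0.19) = 0.327700
P(O2 supply inoperative) [AND] = 0.16 × 0.37 × 0.11 = 0.006512
P(Breathing circuit inoperative) [OR] = 1 − (1−0.006512) × (1−0.11) = 0.115796
P(Cylinder backup fails) [OR] = 1 − (1−0.18) × (1−0.115796) = 0.274953
P(Anesthesia gas delivery interrupted) [OR] = 1 − (1−0.327700) × (1−0.274953) = 0.512551
Rounded to 4 decimal places: P(Anesthesia gas delivery interrupted) ≈ 0.5126.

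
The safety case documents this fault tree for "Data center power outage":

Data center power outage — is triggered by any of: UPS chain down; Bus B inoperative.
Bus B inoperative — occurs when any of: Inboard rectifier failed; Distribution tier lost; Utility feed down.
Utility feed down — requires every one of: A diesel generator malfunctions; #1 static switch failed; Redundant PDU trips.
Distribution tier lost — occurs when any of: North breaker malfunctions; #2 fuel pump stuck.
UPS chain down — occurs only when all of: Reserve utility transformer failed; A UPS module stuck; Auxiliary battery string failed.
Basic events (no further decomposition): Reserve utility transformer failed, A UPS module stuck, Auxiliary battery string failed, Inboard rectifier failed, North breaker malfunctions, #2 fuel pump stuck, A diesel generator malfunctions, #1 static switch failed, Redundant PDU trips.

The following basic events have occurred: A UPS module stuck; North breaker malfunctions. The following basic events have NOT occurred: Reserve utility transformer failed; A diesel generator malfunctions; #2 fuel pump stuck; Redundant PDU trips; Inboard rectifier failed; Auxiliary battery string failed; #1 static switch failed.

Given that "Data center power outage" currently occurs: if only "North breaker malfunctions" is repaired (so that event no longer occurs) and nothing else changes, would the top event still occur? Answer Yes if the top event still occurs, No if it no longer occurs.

Counterfactual: set "North breaker malfunctions" to not occurred.
UPS chain down [AND]: Reserve utility transformer failed=not, A UPS module stuck=occurs, Auxiliary battery string failed=not → not all inputs occur → does not occur.
Distribution tier lost [OR]: North breaker malfunctions=not, #2 fuel pump stuck=not → no input occurs → does not occur.
Utility feed down [AND]: A diesel generator malfunctions=not, #1 static switch failed=not, Redundant PDU trips=not → not all inputs occur → does not occur.
Bus B inoperative [OR]: Inboard rectifier failed=not, Distribution tier lost=not, Utility feed down=not → no input occurs → does not occur.
Data center power outage [OR]: UPS chain down=not, Bus B inoperative=not → no input occurs → does not occur.

No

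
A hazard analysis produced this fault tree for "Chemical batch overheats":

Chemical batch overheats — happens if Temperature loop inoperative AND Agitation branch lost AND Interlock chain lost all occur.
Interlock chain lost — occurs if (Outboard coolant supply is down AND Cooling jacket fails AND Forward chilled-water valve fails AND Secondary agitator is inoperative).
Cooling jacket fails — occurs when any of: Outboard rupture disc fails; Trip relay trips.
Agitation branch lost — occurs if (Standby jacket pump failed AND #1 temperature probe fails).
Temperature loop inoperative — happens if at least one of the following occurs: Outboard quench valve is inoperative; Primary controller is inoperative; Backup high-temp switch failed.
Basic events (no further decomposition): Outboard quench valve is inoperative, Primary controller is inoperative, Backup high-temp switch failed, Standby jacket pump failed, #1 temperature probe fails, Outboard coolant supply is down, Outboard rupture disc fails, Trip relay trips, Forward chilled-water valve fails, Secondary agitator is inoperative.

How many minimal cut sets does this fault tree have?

6

Temperature loop inoperative [OR]: union of children's cut sets → 3 cut set(s).
Agitation branch lost [AND]: one cut set from each child combined → 1 × 1 = 1 cut set(s).
Cooling jacket fails [OR]: union of children's cut sets → 2 cut set(s).
Interlock chain lost [AND]: one cut set from each child combined → 1 × 2 × 1 × 1 = 2 cut set(s).
Chemical batch overheats [AND]: one cut set from each child combined → 3 × 1 × 2 = 6 cut set(s).
Minimal cut sets: {#1 temperature probe fails, Forward chilled-water valve fails, Outboard coolant supply is down, Outboard quench valve is inoperative, Outboard rupture disc fails, Secondary agitator is inoperative, Standby jacket pump failed}; {#1 temperature probe fails, Forward chilled-water valve fails, Outboard coolant supply is down, Outboard quench valve is inoperative, Secondary agitator is inoperative, Standby jacket pump failed, Trip relay trips}; {#1 temperature probe fails, Forward chilled-water valve fails, Outboard coolant supply is down, Outboard rupture disc fails, Primary controller is inoperative, Secondary agitator is inoperative, Standby jacket pump failed}; {#1 temperature probe fails, Forward chilled-water valve fails, Outboard coolant supply is down, Primary controller is inoperative, Secondary agitator is inoperative, Standby jacket pump failed, Trip relay trips}; {#1 temperature probe fails, Backup high-temp switch failed, Forward chilled-water valve fails, Outboard coolant supply is down, Outboard rupture disc fails, Secondary agitator is inoperative, Standby jacket pump failed}; {#1 temperature probe fails, Backup high-temp switch failed, Forward chilled-water valve fails, Outboard coolant supply is down, Secondary agitator is inoperative, Standby jacket pump failed, Trip relay trips}.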